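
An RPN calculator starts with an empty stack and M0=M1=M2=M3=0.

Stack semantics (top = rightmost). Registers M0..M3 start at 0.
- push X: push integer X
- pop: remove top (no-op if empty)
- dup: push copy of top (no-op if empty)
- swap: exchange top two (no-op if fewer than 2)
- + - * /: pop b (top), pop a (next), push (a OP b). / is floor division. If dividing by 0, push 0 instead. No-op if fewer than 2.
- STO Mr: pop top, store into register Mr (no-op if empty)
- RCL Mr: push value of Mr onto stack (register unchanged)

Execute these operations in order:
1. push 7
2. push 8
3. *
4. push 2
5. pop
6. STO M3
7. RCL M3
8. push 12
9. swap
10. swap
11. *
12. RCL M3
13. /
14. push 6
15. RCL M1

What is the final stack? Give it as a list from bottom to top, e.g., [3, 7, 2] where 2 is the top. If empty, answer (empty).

Answer: [12, 6, 0]

Derivation:
After op 1 (push 7): stack=[7] mem=[0,0,0,0]
After op 2 (push 8): stack=[7,8] mem=[0,0,0,0]
After op 3 (*): stack=[56] mem=[0,0,0,0]
After op 4 (push 2): stack=[56,2] mem=[0,0,0,0]
After op 5 (pop): stack=[56] mem=[0,0,0,0]
After op 6 (STO M3): stack=[empty] mem=[0,0,0,56]
After op 7 (RCL M3): stack=[56] mem=[0,0,0,56]
After op 8 (push 12): stack=[56,12] mem=[0,0,0,56]
After op 9 (swap): stack=[12,56] mem=[0,0,0,56]
After op 10 (swap): stack=[56,12] mem=[0,0,0,56]
After op 11 (*): stack=[672] mem=[0,0,0,56]
After op 12 (RCL M3): stack=[672,56] mem=[0,0,0,56]
After op 13 (/): stack=[12] mem=[0,0,0,56]
After op 14 (push 6): stack=[12,6] mem=[0,0,0,56]
After op 15 (RCL M1): stack=[12,6,0] mem=[0,0,0,56]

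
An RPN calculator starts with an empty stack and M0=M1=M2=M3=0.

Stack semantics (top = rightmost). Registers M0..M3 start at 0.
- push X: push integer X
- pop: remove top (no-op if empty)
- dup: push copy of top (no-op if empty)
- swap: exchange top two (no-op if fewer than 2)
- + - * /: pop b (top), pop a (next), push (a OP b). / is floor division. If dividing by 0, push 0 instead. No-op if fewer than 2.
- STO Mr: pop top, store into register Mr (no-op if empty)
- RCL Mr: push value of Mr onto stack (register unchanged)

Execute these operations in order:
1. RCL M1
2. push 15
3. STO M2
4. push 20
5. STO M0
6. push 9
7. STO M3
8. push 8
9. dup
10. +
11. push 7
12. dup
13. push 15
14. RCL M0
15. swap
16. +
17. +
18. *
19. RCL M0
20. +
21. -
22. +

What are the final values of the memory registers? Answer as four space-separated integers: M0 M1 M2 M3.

After op 1 (RCL M1): stack=[0] mem=[0,0,0,0]
After op 2 (push 15): stack=[0,15] mem=[0,0,0,0]
After op 3 (STO M2): stack=[0] mem=[0,0,15,0]
After op 4 (push 20): stack=[0,20] mem=[0,0,15,0]
After op 5 (STO M0): stack=[0] mem=[20,0,15,0]
After op 6 (push 9): stack=[0,9] mem=[20,0,15,0]
After op 7 (STO M3): stack=[0] mem=[20,0,15,9]
After op 8 (push 8): stack=[0,8] mem=[20,0,15,9]
After op 9 (dup): stack=[0,8,8] mem=[20,0,15,9]
After op 10 (+): stack=[0,16] mem=[20,0,15,9]
After op 11 (push 7): stack=[0,16,7] mem=[20,0,15,9]
After op 12 (dup): stack=[0,16,7,7] mem=[20,0,15,9]
After op 13 (push 15): stack=[0,16,7,7,15] mem=[20,0,15,9]
After op 14 (RCL M0): stack=[0,16,7,7,15,20] mem=[20,0,15,9]
After op 15 (swap): stack=[0,16,7,7,20,15] mem=[20,0,15,9]
After op 16 (+): stack=[0,16,7,7,35] mem=[20,0,15,9]
After op 17 (+): stack=[0,16,7,42] mem=[20,0,15,9]
After op 18 (*): stack=[0,16,294] mem=[20,0,15,9]
After op 19 (RCL M0): stack=[0,16,294,20] mem=[20,0,15,9]
After op 20 (+): stack=[0,16,314] mem=[20,0,15,9]
After op 21 (-): stack=[0,-298] mem=[20,0,15,9]
After op 22 (+): stack=[-298] mem=[20,0,15,9]

Answer: 20 0 15 9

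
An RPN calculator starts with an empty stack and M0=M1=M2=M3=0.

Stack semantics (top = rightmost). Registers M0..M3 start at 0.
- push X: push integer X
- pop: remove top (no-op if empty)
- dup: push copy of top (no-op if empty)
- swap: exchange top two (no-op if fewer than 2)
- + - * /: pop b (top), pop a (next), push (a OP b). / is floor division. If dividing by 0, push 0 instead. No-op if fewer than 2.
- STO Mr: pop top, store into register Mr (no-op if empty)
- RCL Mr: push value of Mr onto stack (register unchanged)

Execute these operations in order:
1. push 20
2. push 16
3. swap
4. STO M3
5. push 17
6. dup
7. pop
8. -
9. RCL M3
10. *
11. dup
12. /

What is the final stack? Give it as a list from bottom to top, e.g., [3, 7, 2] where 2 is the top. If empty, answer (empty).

After op 1 (push 20): stack=[20] mem=[0,0,0,0]
After op 2 (push 16): stack=[20,16] mem=[0,0,0,0]
After op 3 (swap): stack=[16,20] mem=[0,0,0,0]
After op 4 (STO M3): stack=[16] mem=[0,0,0,20]
After op 5 (push 17): stack=[16,17] mem=[0,0,0,20]
After op 6 (dup): stack=[16,17,17] mem=[0,0,0,20]
After op 7 (pop): stack=[16,17] mem=[0,0,0,20]
After op 8 (-): stack=[-1] mem=[0,0,0,20]
After op 9 (RCL M3): stack=[-1,20] mem=[0,0,0,20]
After op 10 (*): stack=[-20] mem=[0,0,0,20]
After op 11 (dup): stack=[-20,-20] mem=[0,0,0,20]
After op 12 (/): stack=[1] mem=[0,0,0,20]

Answer: [1]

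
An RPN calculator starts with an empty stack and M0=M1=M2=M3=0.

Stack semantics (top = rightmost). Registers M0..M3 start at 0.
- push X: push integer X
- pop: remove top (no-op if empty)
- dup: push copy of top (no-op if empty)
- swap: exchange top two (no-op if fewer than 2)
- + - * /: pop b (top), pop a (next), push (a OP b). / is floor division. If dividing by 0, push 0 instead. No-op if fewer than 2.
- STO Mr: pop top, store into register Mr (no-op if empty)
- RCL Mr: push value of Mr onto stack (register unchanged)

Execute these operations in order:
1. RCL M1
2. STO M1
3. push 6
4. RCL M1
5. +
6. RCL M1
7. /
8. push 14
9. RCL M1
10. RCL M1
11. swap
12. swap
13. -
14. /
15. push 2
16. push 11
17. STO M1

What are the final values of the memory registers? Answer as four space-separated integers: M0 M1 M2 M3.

After op 1 (RCL M1): stack=[0] mem=[0,0,0,0]
After op 2 (STO M1): stack=[empty] mem=[0,0,0,0]
After op 3 (push 6): stack=[6] mem=[0,0,0,0]
After op 4 (RCL M1): stack=[6,0] mem=[0,0,0,0]
After op 5 (+): stack=[6] mem=[0,0,0,0]
After op 6 (RCL M1): stack=[6,0] mem=[0,0,0,0]
After op 7 (/): stack=[0] mem=[0,0,0,0]
After op 8 (push 14): stack=[0,14] mem=[0,0,0,0]
After op 9 (RCL M1): stack=[0,14,0] mem=[0,0,0,0]
After op 10 (RCL M1): stack=[0,14,0,0] mem=[0,0,0,0]
After op 11 (swap): stack=[0,14,0,0] mem=[0,0,0,0]
After op 12 (swap): stack=[0,14,0,0] mem=[0,0,0,0]
After op 13 (-): stack=[0,14,0] mem=[0,0,0,0]
After op 14 (/): stack=[0,0] mem=[0,0,0,0]
After op 15 (push 2): stack=[0,0,2] mem=[0,0,0,0]
After op 16 (push 11): stack=[0,0,2,11] mem=[0,0,0,0]
After op 17 (STO M1): stack=[0,0,2] mem=[0,11,0,0]

Answer: 0 11 0 0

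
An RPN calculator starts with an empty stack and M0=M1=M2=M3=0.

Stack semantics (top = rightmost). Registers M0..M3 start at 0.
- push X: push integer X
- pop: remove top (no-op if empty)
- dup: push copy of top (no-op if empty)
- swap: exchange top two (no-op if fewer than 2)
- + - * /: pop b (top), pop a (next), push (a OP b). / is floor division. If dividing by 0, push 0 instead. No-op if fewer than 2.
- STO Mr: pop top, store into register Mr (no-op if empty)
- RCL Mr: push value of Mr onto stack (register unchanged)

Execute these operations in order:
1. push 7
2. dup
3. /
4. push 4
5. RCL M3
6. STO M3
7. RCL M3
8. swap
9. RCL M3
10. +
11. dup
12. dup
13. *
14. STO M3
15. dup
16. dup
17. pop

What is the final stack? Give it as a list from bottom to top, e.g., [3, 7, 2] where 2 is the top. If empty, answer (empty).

After op 1 (push 7): stack=[7] mem=[0,0,0,0]
After op 2 (dup): stack=[7,7] mem=[0,0,0,0]
After op 3 (/): stack=[1] mem=[0,0,0,0]
After op 4 (push 4): stack=[1,4] mem=[0,0,0,0]
After op 5 (RCL M3): stack=[1,4,0] mem=[0,0,0,0]
After op 6 (STO M3): stack=[1,4] mem=[0,0,0,0]
After op 7 (RCL M3): stack=[1,4,0] mem=[0,0,0,0]
After op 8 (swap): stack=[1,0,4] mem=[0,0,0,0]
After op 9 (RCL M3): stack=[1,0,4,0] mem=[0,0,0,0]
After op 10 (+): stack=[1,0,4] mem=[0,0,0,0]
After op 11 (dup): stack=[1,0,4,4] mem=[0,0,0,0]
After op 12 (dup): stack=[1,0,4,4,4] mem=[0,0,0,0]
After op 13 (*): stack=[1,0,4,16] mem=[0,0,0,0]
After op 14 (STO M3): stack=[1,0,4] mem=[0,0,0,16]
After op 15 (dup): stack=[1,0,4,4] mem=[0,0,0,16]
After op 16 (dup): stack=[1,0,4,4,4] mem=[0,0,0,16]
After op 17 (pop): stack=[1,0,4,4] mem=[0,0,0,16]

Answer: [1, 0, 4, 4]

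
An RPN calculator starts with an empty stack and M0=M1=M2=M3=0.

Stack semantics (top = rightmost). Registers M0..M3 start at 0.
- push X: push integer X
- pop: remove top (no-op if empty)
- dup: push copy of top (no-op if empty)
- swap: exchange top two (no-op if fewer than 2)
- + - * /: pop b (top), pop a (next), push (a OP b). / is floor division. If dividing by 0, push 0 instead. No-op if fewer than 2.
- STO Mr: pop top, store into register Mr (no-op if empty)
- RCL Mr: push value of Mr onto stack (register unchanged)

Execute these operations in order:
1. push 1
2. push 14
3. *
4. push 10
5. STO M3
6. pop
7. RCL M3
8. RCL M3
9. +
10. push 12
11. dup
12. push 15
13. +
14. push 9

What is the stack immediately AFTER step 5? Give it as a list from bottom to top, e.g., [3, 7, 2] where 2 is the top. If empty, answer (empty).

After op 1 (push 1): stack=[1] mem=[0,0,0,0]
After op 2 (push 14): stack=[1,14] mem=[0,0,0,0]
After op 3 (*): stack=[14] mem=[0,0,0,0]
After op 4 (push 10): stack=[14,10] mem=[0,0,0,0]
After op 5 (STO M3): stack=[14] mem=[0,0,0,10]

[14]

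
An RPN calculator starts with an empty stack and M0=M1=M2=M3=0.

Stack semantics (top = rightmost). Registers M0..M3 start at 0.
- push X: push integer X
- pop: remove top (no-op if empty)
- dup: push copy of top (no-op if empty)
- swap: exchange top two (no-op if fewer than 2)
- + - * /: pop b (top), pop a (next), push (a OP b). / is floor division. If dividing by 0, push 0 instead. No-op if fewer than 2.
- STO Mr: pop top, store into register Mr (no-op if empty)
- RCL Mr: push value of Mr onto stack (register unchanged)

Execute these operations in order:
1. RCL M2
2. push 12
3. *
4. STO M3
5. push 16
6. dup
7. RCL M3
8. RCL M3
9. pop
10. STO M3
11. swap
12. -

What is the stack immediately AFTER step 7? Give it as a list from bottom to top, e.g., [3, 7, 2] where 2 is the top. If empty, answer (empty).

After op 1 (RCL M2): stack=[0] mem=[0,0,0,0]
After op 2 (push 12): stack=[0,12] mem=[0,0,0,0]
After op 3 (*): stack=[0] mem=[0,0,0,0]
After op 4 (STO M3): stack=[empty] mem=[0,0,0,0]
After op 5 (push 16): stack=[16] mem=[0,0,0,0]
After op 6 (dup): stack=[16,16] mem=[0,0,0,0]
After op 7 (RCL M3): stack=[16,16,0] mem=[0,0,0,0]

[16, 16, 0]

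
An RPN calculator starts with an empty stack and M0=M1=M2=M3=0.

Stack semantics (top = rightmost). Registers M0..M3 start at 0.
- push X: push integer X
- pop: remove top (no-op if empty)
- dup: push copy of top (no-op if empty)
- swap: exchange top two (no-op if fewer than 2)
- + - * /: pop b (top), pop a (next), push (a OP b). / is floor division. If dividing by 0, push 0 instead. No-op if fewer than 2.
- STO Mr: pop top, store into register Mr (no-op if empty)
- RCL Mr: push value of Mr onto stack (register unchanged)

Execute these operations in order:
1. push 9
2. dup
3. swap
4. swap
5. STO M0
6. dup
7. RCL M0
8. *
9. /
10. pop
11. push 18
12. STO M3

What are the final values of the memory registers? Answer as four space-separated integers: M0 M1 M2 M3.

After op 1 (push 9): stack=[9] mem=[0,0,0,0]
After op 2 (dup): stack=[9,9] mem=[0,0,0,0]
After op 3 (swap): stack=[9,9] mem=[0,0,0,0]
After op 4 (swap): stack=[9,9] mem=[0,0,0,0]
After op 5 (STO M0): stack=[9] mem=[9,0,0,0]
After op 6 (dup): stack=[9,9] mem=[9,0,0,0]
After op 7 (RCL M0): stack=[9,9,9] mem=[9,0,0,0]
After op 8 (*): stack=[9,81] mem=[9,0,0,0]
After op 9 (/): stack=[0] mem=[9,0,0,0]
After op 10 (pop): stack=[empty] mem=[9,0,0,0]
After op 11 (push 18): stack=[18] mem=[9,0,0,0]
After op 12 (STO M3): stack=[empty] mem=[9,0,0,18]

Answer: 9 0 0 18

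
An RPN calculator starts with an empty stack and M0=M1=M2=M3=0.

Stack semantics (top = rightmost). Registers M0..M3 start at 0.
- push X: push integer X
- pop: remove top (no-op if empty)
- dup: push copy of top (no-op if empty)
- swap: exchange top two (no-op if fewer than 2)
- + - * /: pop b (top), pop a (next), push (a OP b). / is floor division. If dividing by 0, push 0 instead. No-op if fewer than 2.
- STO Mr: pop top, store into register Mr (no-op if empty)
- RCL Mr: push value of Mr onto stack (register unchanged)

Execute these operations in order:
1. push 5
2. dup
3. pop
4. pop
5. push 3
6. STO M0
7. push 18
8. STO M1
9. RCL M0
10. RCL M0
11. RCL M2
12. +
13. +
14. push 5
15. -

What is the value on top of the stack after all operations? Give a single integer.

After op 1 (push 5): stack=[5] mem=[0,0,0,0]
After op 2 (dup): stack=[5,5] mem=[0,0,0,0]
After op 3 (pop): stack=[5] mem=[0,0,0,0]
After op 4 (pop): stack=[empty] mem=[0,0,0,0]
After op 5 (push 3): stack=[3] mem=[0,0,0,0]
After op 6 (STO M0): stack=[empty] mem=[3,0,0,0]
After op 7 (push 18): stack=[18] mem=[3,0,0,0]
After op 8 (STO M1): stack=[empty] mem=[3,18,0,0]
After op 9 (RCL M0): stack=[3] mem=[3,18,0,0]
After op 10 (RCL M0): stack=[3,3] mem=[3,18,0,0]
After op 11 (RCL M2): stack=[3,3,0] mem=[3,18,0,0]
After op 12 (+): stack=[3,3] mem=[3,18,0,0]
After op 13 (+): stack=[6] mem=[3,18,0,0]
After op 14 (push 5): stack=[6,5] mem=[3,18,0,0]
After op 15 (-): stack=[1] mem=[3,18,0,0]

Answer: 1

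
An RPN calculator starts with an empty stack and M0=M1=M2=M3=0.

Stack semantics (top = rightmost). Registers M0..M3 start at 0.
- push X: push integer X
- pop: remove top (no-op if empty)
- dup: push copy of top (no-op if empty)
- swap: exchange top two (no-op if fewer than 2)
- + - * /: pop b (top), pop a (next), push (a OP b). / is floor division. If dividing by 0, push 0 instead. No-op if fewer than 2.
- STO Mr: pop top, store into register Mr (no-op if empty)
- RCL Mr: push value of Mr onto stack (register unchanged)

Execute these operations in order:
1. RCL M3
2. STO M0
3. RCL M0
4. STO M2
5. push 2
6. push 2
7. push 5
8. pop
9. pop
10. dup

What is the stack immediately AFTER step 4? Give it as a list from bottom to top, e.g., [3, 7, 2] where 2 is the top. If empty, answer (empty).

After op 1 (RCL M3): stack=[0] mem=[0,0,0,0]
After op 2 (STO M0): stack=[empty] mem=[0,0,0,0]
After op 3 (RCL M0): stack=[0] mem=[0,0,0,0]
After op 4 (STO M2): stack=[empty] mem=[0,0,0,0]

(empty)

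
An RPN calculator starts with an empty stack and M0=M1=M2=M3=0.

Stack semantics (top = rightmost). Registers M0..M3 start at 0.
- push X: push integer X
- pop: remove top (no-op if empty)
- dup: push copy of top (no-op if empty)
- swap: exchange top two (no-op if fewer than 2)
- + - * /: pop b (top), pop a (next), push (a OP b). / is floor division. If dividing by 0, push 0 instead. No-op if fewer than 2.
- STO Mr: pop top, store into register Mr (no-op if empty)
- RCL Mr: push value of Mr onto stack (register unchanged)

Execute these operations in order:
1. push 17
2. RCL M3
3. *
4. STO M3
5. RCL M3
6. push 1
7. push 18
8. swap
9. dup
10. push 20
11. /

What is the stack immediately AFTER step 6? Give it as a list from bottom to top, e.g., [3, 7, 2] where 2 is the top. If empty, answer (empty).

After op 1 (push 17): stack=[17] mem=[0,0,0,0]
After op 2 (RCL M3): stack=[17,0] mem=[0,0,0,0]
After op 3 (*): stack=[0] mem=[0,0,0,0]
After op 4 (STO M3): stack=[empty] mem=[0,0,0,0]
After op 5 (RCL M3): stack=[0] mem=[0,0,0,0]
After op 6 (push 1): stack=[0,1] mem=[0,0,0,0]

[0, 1]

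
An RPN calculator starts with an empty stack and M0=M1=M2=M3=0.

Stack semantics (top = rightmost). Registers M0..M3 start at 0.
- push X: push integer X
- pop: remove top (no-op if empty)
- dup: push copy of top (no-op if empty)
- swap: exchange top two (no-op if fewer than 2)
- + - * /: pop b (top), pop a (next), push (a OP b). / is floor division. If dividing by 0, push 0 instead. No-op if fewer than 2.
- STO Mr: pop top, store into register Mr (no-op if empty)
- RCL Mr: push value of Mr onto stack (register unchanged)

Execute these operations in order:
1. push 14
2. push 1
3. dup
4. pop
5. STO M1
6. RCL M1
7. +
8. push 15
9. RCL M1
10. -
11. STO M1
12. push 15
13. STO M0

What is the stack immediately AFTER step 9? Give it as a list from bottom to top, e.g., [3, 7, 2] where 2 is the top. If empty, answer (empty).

After op 1 (push 14): stack=[14] mem=[0,0,0,0]
After op 2 (push 1): stack=[14,1] mem=[0,0,0,0]
After op 3 (dup): stack=[14,1,1] mem=[0,0,0,0]
After op 4 (pop): stack=[14,1] mem=[0,0,0,0]
After op 5 (STO M1): stack=[14] mem=[0,1,0,0]
After op 6 (RCL M1): stack=[14,1] mem=[0,1,0,0]
After op 7 (+): stack=[15] mem=[0,1,0,0]
After op 8 (push 15): stack=[15,15] mem=[0,1,0,0]
After op 9 (RCL M1): stack=[15,15,1] mem=[0,1,0,0]

[15, 15, 1]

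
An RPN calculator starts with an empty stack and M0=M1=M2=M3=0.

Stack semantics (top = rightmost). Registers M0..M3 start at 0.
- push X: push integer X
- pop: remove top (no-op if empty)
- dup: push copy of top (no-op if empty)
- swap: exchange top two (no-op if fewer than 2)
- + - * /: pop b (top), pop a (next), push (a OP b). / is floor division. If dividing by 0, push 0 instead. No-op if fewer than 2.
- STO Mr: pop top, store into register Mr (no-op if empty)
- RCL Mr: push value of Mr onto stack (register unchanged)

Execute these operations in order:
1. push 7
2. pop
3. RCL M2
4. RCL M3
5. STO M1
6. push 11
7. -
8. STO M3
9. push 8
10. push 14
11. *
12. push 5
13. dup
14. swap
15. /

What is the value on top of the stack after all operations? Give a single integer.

Answer: 1

Derivation:
After op 1 (push 7): stack=[7] mem=[0,0,0,0]
After op 2 (pop): stack=[empty] mem=[0,0,0,0]
After op 3 (RCL M2): stack=[0] mem=[0,0,0,0]
After op 4 (RCL M3): stack=[0,0] mem=[0,0,0,0]
After op 5 (STO M1): stack=[0] mem=[0,0,0,0]
After op 6 (push 11): stack=[0,11] mem=[0,0,0,0]
After op 7 (-): stack=[-11] mem=[0,0,0,0]
After op 8 (STO M3): stack=[empty] mem=[0,0,0,-11]
After op 9 (push 8): stack=[8] mem=[0,0,0,-11]
After op 10 (push 14): stack=[8,14] mem=[0,0,0,-11]
After op 11 (*): stack=[112] mem=[0,0,0,-11]
After op 12 (push 5): stack=[112,5] mem=[0,0,0,-11]
After op 13 (dup): stack=[112,5,5] mem=[0,0,0,-11]
After op 14 (swap): stack=[112,5,5] mem=[0,0,0,-11]
After op 15 (/): stack=[112,1] mem=[0,0,0,-11]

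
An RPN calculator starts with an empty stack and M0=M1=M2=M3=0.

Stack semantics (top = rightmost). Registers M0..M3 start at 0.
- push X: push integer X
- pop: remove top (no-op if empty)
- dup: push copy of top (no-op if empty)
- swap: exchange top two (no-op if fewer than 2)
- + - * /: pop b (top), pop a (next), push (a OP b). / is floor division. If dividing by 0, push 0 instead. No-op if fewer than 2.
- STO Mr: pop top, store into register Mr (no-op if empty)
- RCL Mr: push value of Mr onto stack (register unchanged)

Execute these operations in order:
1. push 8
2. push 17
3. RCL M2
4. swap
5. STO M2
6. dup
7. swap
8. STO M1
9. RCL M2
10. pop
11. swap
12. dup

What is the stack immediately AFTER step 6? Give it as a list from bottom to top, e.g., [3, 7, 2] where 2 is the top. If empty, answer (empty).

After op 1 (push 8): stack=[8] mem=[0,0,0,0]
After op 2 (push 17): stack=[8,17] mem=[0,0,0,0]
After op 3 (RCL M2): stack=[8,17,0] mem=[0,0,0,0]
After op 4 (swap): stack=[8,0,17] mem=[0,0,0,0]
After op 5 (STO M2): stack=[8,0] mem=[0,0,17,0]
After op 6 (dup): stack=[8,0,0] mem=[0,0,17,0]

[8, 0, 0]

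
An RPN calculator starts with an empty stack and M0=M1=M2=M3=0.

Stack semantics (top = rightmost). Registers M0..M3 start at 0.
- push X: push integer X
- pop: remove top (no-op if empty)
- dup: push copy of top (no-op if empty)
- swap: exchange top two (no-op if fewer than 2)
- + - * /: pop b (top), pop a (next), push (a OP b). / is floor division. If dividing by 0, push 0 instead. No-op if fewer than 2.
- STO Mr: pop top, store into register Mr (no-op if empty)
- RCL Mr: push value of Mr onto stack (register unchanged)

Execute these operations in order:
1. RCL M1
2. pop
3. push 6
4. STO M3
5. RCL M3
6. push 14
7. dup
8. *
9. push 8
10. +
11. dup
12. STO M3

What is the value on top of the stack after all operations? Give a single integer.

Answer: 204

Derivation:
After op 1 (RCL M1): stack=[0] mem=[0,0,0,0]
After op 2 (pop): stack=[empty] mem=[0,0,0,0]
After op 3 (push 6): stack=[6] mem=[0,0,0,0]
After op 4 (STO M3): stack=[empty] mem=[0,0,0,6]
After op 5 (RCL M3): stack=[6] mem=[0,0,0,6]
After op 6 (push 14): stack=[6,14] mem=[0,0,0,6]
After op 7 (dup): stack=[6,14,14] mem=[0,0,0,6]
After op 8 (*): stack=[6,196] mem=[0,0,0,6]
After op 9 (push 8): stack=[6,196,8] mem=[0,0,0,6]
After op 10 (+): stack=[6,204] mem=[0,0,0,6]
After op 11 (dup): stack=[6,204,204] mem=[0,0,0,6]
After op 12 (STO M3): stack=[6,204] mem=[0,0,0,204]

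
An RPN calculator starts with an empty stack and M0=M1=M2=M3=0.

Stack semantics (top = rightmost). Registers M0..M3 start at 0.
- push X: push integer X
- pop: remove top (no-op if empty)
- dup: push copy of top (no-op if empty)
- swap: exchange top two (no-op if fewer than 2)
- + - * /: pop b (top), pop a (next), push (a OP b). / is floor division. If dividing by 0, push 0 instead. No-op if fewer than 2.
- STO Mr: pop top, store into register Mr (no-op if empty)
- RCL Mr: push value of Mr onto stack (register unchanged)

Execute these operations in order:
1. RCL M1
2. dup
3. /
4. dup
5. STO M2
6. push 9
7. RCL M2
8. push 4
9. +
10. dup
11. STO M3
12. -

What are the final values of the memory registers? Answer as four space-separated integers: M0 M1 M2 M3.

Answer: 0 0 0 4

Derivation:
After op 1 (RCL M1): stack=[0] mem=[0,0,0,0]
After op 2 (dup): stack=[0,0] mem=[0,0,0,0]
After op 3 (/): stack=[0] mem=[0,0,0,0]
After op 4 (dup): stack=[0,0] mem=[0,0,0,0]
After op 5 (STO M2): stack=[0] mem=[0,0,0,0]
After op 6 (push 9): stack=[0,9] mem=[0,0,0,0]
After op 7 (RCL M2): stack=[0,9,0] mem=[0,0,0,0]
After op 8 (push 4): stack=[0,9,0,4] mem=[0,0,0,0]
After op 9 (+): stack=[0,9,4] mem=[0,0,0,0]
After op 10 (dup): stack=[0,9,4,4] mem=[0,0,0,0]
After op 11 (STO M3): stack=[0,9,4] mem=[0,0,0,4]
After op 12 (-): stack=[0,5] mem=[0,0,0,4]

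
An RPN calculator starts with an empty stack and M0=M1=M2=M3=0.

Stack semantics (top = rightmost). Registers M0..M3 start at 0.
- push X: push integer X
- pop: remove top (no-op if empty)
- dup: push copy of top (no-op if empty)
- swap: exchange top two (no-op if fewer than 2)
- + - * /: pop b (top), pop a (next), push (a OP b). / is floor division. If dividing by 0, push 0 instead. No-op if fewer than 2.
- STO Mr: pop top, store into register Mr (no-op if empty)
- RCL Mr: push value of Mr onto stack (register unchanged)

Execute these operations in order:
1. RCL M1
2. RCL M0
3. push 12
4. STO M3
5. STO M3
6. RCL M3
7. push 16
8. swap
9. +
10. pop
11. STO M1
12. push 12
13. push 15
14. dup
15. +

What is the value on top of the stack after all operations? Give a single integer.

After op 1 (RCL M1): stack=[0] mem=[0,0,0,0]
After op 2 (RCL M0): stack=[0,0] mem=[0,0,0,0]
After op 3 (push 12): stack=[0,0,12] mem=[0,0,0,0]
After op 4 (STO M3): stack=[0,0] mem=[0,0,0,12]
After op 5 (STO M3): stack=[0] mem=[0,0,0,0]
After op 6 (RCL M3): stack=[0,0] mem=[0,0,0,0]
After op 7 (push 16): stack=[0,0,16] mem=[0,0,0,0]
After op 8 (swap): stack=[0,16,0] mem=[0,0,0,0]
After op 9 (+): stack=[0,16] mem=[0,0,0,0]
After op 10 (pop): stack=[0] mem=[0,0,0,0]
After op 11 (STO M1): stack=[empty] mem=[0,0,0,0]
After op 12 (push 12): stack=[12] mem=[0,0,0,0]
After op 13 (push 15): stack=[12,15] mem=[0,0,0,0]
After op 14 (dup): stack=[12,15,15] mem=[0,0,0,0]
After op 15 (+): stack=[12,30] mem=[0,0,0,0]

Answer: 30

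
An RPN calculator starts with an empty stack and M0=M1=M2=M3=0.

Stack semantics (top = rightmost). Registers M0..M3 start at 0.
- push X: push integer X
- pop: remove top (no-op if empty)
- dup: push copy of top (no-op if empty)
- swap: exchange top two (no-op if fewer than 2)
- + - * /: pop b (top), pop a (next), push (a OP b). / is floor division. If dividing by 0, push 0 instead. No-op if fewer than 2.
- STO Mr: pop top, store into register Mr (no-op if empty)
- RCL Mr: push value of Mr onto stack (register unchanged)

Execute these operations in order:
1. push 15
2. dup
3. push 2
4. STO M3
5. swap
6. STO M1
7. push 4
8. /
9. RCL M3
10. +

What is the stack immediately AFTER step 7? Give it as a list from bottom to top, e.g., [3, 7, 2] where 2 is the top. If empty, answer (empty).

After op 1 (push 15): stack=[15] mem=[0,0,0,0]
After op 2 (dup): stack=[15,15] mem=[0,0,0,0]
After op 3 (push 2): stack=[15,15,2] mem=[0,0,0,0]
After op 4 (STO M3): stack=[15,15] mem=[0,0,0,2]
After op 5 (swap): stack=[15,15] mem=[0,0,0,2]
After op 6 (STO M1): stack=[15] mem=[0,15,0,2]
After op 7 (push 4): stack=[15,4] mem=[0,15,0,2]

[15, 4]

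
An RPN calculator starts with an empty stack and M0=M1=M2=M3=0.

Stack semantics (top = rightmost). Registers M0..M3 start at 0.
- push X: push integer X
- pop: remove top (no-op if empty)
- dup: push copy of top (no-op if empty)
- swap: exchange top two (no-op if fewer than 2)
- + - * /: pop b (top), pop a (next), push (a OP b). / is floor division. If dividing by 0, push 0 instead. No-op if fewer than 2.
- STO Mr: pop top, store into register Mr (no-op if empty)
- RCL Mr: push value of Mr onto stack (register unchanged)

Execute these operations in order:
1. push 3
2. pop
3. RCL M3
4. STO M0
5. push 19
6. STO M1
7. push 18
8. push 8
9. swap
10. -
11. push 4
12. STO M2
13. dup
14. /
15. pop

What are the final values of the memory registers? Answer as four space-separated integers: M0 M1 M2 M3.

Answer: 0 19 4 0

Derivation:
After op 1 (push 3): stack=[3] mem=[0,0,0,0]
After op 2 (pop): stack=[empty] mem=[0,0,0,0]
After op 3 (RCL M3): stack=[0] mem=[0,0,0,0]
After op 4 (STO M0): stack=[empty] mem=[0,0,0,0]
After op 5 (push 19): stack=[19] mem=[0,0,0,0]
After op 6 (STO M1): stack=[empty] mem=[0,19,0,0]
After op 7 (push 18): stack=[18] mem=[0,19,0,0]
After op 8 (push 8): stack=[18,8] mem=[0,19,0,0]
After op 9 (swap): stack=[8,18] mem=[0,19,0,0]
After op 10 (-): stack=[-10] mem=[0,19,0,0]
After op 11 (push 4): stack=[-10,4] mem=[0,19,0,0]
After op 12 (STO M2): stack=[-10] mem=[0,19,4,0]
After op 13 (dup): stack=[-10,-10] mem=[0,19,4,0]
After op 14 (/): stack=[1] mem=[0,19,4,0]
After op 15 (pop): stack=[empty] mem=[0,19,4,0]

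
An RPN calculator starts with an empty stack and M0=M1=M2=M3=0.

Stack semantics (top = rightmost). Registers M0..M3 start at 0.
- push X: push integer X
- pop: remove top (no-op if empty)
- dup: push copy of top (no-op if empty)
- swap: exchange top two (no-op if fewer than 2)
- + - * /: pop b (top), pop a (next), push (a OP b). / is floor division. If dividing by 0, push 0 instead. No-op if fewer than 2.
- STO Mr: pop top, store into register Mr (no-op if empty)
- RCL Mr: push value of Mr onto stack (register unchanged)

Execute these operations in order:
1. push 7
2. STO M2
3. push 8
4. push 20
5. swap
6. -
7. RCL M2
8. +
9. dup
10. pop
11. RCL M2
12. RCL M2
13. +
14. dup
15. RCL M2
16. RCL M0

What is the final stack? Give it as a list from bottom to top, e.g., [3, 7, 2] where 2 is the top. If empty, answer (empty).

Answer: [19, 14, 14, 7, 0]

Derivation:
After op 1 (push 7): stack=[7] mem=[0,0,0,0]
After op 2 (STO M2): stack=[empty] mem=[0,0,7,0]
After op 3 (push 8): stack=[8] mem=[0,0,7,0]
After op 4 (push 20): stack=[8,20] mem=[0,0,7,0]
After op 5 (swap): stack=[20,8] mem=[0,0,7,0]
After op 6 (-): stack=[12] mem=[0,0,7,0]
After op 7 (RCL M2): stack=[12,7] mem=[0,0,7,0]
After op 8 (+): stack=[19] mem=[0,0,7,0]
After op 9 (dup): stack=[19,19] mem=[0,0,7,0]
After op 10 (pop): stack=[19] mem=[0,0,7,0]
After op 11 (RCL M2): stack=[19,7] mem=[0,0,7,0]
After op 12 (RCL M2): stack=[19,7,7] mem=[0,0,7,0]
After op 13 (+): stack=[19,14] mem=[0,0,7,0]
After op 14 (dup): stack=[19,14,14] mem=[0,0,7,0]
After op 15 (RCL M2): stack=[19,14,14,7] mem=[0,0,7,0]
After op 16 (RCL M0): stack=[19,14,14,7,0] mem=[0,0,7,0]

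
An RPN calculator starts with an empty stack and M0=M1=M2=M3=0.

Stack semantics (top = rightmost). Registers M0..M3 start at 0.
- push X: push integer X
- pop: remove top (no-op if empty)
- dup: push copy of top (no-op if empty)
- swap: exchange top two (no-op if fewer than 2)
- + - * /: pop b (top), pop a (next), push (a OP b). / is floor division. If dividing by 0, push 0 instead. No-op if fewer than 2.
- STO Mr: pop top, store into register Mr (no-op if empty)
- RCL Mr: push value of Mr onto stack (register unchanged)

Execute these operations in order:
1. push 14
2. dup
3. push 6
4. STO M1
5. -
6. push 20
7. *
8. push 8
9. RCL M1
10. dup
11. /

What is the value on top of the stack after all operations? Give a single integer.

Answer: 1

Derivation:
After op 1 (push 14): stack=[14] mem=[0,0,0,0]
After op 2 (dup): stack=[14,14] mem=[0,0,0,0]
After op 3 (push 6): stack=[14,14,6] mem=[0,0,0,0]
After op 4 (STO M1): stack=[14,14] mem=[0,6,0,0]
After op 5 (-): stack=[0] mem=[0,6,0,0]
After op 6 (push 20): stack=[0,20] mem=[0,6,0,0]
After op 7 (*): stack=[0] mem=[0,6,0,0]
After op 8 (push 8): stack=[0,8] mem=[0,6,0,0]
After op 9 (RCL M1): stack=[0,8,6] mem=[0,6,0,0]
After op 10 (dup): stack=[0,8,6,6] mem=[0,6,0,0]
After op 11 (/): stack=[0,8,1] mem=[0,6,0,0]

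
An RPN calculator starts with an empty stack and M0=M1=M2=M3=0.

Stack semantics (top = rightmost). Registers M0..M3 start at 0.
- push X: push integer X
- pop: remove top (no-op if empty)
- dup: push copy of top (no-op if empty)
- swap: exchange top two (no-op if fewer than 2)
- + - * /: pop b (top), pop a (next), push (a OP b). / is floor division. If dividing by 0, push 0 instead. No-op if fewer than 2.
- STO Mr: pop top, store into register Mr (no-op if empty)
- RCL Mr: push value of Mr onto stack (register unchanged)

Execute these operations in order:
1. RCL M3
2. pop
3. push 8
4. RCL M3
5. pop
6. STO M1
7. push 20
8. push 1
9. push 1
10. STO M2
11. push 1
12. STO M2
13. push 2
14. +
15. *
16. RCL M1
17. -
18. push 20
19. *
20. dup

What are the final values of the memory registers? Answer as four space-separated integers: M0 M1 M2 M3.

After op 1 (RCL M3): stack=[0] mem=[0,0,0,0]
After op 2 (pop): stack=[empty] mem=[0,0,0,0]
After op 3 (push 8): stack=[8] mem=[0,0,0,0]
After op 4 (RCL M3): stack=[8,0] mem=[0,0,0,0]
After op 5 (pop): stack=[8] mem=[0,0,0,0]
After op 6 (STO M1): stack=[empty] mem=[0,8,0,0]
After op 7 (push 20): stack=[20] mem=[0,8,0,0]
After op 8 (push 1): stack=[20,1] mem=[0,8,0,0]
After op 9 (push 1): stack=[20,1,1] mem=[0,8,0,0]
After op 10 (STO M2): stack=[20,1] mem=[0,8,1,0]
After op 11 (push 1): stack=[20,1,1] mem=[0,8,1,0]
After op 12 (STO M2): stack=[20,1] mem=[0,8,1,0]
After op 13 (push 2): stack=[20,1,2] mem=[0,8,1,0]
After op 14 (+): stack=[20,3] mem=[0,8,1,0]
After op 15 (*): stack=[60] mem=[0,8,1,0]
After op 16 (RCL M1): stack=[60,8] mem=[0,8,1,0]
After op 17 (-): stack=[52] mem=[0,8,1,0]
After op 18 (push 20): stack=[52,20] mem=[0,8,1,0]
After op 19 (*): stack=[1040] mem=[0,8,1,0]
After op 20 (dup): stack=[1040,1040] mem=[0,8,1,0]

Answer: 0 8 1 0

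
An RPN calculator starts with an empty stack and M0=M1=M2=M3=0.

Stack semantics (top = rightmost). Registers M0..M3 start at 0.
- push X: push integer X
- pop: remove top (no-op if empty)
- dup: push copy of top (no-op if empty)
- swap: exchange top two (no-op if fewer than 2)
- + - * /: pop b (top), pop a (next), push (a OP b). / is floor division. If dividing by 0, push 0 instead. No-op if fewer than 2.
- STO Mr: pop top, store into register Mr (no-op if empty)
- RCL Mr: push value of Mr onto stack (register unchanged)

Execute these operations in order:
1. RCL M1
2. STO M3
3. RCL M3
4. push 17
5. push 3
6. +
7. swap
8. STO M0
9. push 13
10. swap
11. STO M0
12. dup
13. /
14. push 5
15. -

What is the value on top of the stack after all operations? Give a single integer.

After op 1 (RCL M1): stack=[0] mem=[0,0,0,0]
After op 2 (STO M3): stack=[empty] mem=[0,0,0,0]
After op 3 (RCL M3): stack=[0] mem=[0,0,0,0]
After op 4 (push 17): stack=[0,17] mem=[0,0,0,0]
After op 5 (push 3): stack=[0,17,3] mem=[0,0,0,0]
After op 6 (+): stack=[0,20] mem=[0,0,0,0]
After op 7 (swap): stack=[20,0] mem=[0,0,0,0]
After op 8 (STO M0): stack=[20] mem=[0,0,0,0]
After op 9 (push 13): stack=[20,13] mem=[0,0,0,0]
After op 10 (swap): stack=[13,20] mem=[0,0,0,0]
After op 11 (STO M0): stack=[13] mem=[20,0,0,0]
After op 12 (dup): stack=[13,13] mem=[20,0,0,0]
After op 13 (/): stack=[1] mem=[20,0,0,0]
After op 14 (push 5): stack=[1,5] mem=[20,0,0,0]
After op 15 (-): stack=[-4] mem=[20,0,0,0]

Answer: -4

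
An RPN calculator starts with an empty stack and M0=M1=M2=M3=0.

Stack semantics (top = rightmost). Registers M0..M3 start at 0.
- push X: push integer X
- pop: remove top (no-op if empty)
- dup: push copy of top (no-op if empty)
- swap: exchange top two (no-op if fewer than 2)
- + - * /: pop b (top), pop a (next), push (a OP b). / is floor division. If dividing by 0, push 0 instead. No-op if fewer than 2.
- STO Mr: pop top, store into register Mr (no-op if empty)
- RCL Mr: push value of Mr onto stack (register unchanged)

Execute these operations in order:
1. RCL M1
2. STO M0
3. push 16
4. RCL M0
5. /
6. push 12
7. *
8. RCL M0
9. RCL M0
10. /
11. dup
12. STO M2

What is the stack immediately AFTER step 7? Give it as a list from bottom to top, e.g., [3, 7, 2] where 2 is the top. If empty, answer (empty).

After op 1 (RCL M1): stack=[0] mem=[0,0,0,0]
After op 2 (STO M0): stack=[empty] mem=[0,0,0,0]
After op 3 (push 16): stack=[16] mem=[0,0,0,0]
After op 4 (RCL M0): stack=[16,0] mem=[0,0,0,0]
After op 5 (/): stack=[0] mem=[0,0,0,0]
After op 6 (push 12): stack=[0,12] mem=[0,0,0,0]
After op 7 (*): stack=[0] mem=[0,0,0,0]

[0]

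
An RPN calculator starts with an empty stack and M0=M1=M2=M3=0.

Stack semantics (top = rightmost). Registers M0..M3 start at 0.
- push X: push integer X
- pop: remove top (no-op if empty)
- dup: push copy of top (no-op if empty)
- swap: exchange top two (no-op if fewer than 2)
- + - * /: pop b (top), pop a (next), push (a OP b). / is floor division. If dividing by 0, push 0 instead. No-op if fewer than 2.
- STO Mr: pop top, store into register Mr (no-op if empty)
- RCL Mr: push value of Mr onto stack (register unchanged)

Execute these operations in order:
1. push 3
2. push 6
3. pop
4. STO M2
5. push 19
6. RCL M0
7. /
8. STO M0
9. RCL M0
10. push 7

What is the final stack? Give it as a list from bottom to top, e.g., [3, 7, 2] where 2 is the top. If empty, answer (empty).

After op 1 (push 3): stack=[3] mem=[0,0,0,0]
After op 2 (push 6): stack=[3,6] mem=[0,0,0,0]
After op 3 (pop): stack=[3] mem=[0,0,0,0]
After op 4 (STO M2): stack=[empty] mem=[0,0,3,0]
After op 5 (push 19): stack=[19] mem=[0,0,3,0]
After op 6 (RCL M0): stack=[19,0] mem=[0,0,3,0]
After op 7 (/): stack=[0] mem=[0,0,3,0]
After op 8 (STO M0): stack=[empty] mem=[0,0,3,0]
After op 9 (RCL M0): stack=[0] mem=[0,0,3,0]
After op 10 (push 7): stack=[0,7] mem=[0,0,3,0]

Answer: [0, 7]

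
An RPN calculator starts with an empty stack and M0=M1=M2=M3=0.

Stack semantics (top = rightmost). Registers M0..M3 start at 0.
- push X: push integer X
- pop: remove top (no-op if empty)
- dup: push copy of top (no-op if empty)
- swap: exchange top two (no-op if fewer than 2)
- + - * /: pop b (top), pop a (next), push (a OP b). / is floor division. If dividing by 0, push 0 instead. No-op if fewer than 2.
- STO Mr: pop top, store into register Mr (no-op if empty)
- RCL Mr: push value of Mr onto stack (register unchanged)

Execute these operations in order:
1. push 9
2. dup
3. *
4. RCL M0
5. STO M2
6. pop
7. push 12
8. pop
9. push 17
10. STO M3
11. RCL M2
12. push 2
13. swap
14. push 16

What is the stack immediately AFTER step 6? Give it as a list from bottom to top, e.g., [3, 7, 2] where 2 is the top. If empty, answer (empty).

After op 1 (push 9): stack=[9] mem=[0,0,0,0]
After op 2 (dup): stack=[9,9] mem=[0,0,0,0]
After op 3 (*): stack=[81] mem=[0,0,0,0]
After op 4 (RCL M0): stack=[81,0] mem=[0,0,0,0]
After op 5 (STO M2): stack=[81] mem=[0,0,0,0]
After op 6 (pop): stack=[empty] mem=[0,0,0,0]

(empty)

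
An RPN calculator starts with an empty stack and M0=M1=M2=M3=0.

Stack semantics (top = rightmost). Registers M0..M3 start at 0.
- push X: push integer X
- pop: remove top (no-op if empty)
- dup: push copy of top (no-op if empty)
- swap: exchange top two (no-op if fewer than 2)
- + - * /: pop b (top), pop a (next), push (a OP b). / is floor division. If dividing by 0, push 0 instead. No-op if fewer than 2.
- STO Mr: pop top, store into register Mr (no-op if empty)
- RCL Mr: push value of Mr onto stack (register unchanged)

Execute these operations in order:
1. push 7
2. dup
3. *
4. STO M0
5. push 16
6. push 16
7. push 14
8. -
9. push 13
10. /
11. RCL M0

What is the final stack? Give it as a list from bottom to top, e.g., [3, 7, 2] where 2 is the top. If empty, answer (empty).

Answer: [16, 0, 49]

Derivation:
After op 1 (push 7): stack=[7] mem=[0,0,0,0]
After op 2 (dup): stack=[7,7] mem=[0,0,0,0]
After op 3 (*): stack=[49] mem=[0,0,0,0]
After op 4 (STO M0): stack=[empty] mem=[49,0,0,0]
After op 5 (push 16): stack=[16] mem=[49,0,0,0]
After op 6 (push 16): stack=[16,16] mem=[49,0,0,0]
After op 7 (push 14): stack=[16,16,14] mem=[49,0,0,0]
After op 8 (-): stack=[16,2] mem=[49,0,0,0]
After op 9 (push 13): stack=[16,2,13] mem=[49,0,0,0]
After op 10 (/): stack=[16,0] mem=[49,0,0,0]
After op 11 (RCL M0): stack=[16,0,49] mem=[49,0,0,0]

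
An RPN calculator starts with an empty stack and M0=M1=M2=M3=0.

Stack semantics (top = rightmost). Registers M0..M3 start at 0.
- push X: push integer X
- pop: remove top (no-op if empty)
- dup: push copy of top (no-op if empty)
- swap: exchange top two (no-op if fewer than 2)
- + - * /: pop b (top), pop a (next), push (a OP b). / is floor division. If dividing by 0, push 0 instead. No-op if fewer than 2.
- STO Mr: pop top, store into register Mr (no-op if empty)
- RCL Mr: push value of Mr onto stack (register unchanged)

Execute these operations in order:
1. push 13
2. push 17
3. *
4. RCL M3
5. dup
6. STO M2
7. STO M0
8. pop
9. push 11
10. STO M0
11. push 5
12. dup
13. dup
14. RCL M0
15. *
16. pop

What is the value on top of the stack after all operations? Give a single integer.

Answer: 5

Derivation:
After op 1 (push 13): stack=[13] mem=[0,0,0,0]
After op 2 (push 17): stack=[13,17] mem=[0,0,0,0]
After op 3 (*): stack=[221] mem=[0,0,0,0]
After op 4 (RCL M3): stack=[221,0] mem=[0,0,0,0]
After op 5 (dup): stack=[221,0,0] mem=[0,0,0,0]
After op 6 (STO M2): stack=[221,0] mem=[0,0,0,0]
After op 7 (STO M0): stack=[221] mem=[0,0,0,0]
After op 8 (pop): stack=[empty] mem=[0,0,0,0]
After op 9 (push 11): stack=[11] mem=[0,0,0,0]
After op 10 (STO M0): stack=[empty] mem=[11,0,0,0]
After op 11 (push 5): stack=[5] mem=[11,0,0,0]
After op 12 (dup): stack=[5,5] mem=[11,0,0,0]
After op 13 (dup): stack=[5,5,5] mem=[11,0,0,0]
After op 14 (RCL M0): stack=[5,5,5,11] mem=[11,0,0,0]
After op 15 (*): stack=[5,5,55] mem=[11,0,0,0]
After op 16 (pop): stack=[5,5] mem=[11,0,0,0]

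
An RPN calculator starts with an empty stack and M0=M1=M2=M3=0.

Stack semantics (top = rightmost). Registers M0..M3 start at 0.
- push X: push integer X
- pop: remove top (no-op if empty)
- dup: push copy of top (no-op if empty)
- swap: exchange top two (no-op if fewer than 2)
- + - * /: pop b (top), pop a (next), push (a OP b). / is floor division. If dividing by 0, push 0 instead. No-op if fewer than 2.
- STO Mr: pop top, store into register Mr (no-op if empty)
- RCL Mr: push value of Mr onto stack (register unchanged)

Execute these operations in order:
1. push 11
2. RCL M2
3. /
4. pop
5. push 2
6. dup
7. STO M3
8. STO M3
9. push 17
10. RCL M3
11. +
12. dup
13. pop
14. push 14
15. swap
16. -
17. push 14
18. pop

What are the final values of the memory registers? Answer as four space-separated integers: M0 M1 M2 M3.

Answer: 0 0 0 2

Derivation:
After op 1 (push 11): stack=[11] mem=[0,0,0,0]
After op 2 (RCL M2): stack=[11,0] mem=[0,0,0,0]
After op 3 (/): stack=[0] mem=[0,0,0,0]
After op 4 (pop): stack=[empty] mem=[0,0,0,0]
After op 5 (push 2): stack=[2] mem=[0,0,0,0]
After op 6 (dup): stack=[2,2] mem=[0,0,0,0]
After op 7 (STO M3): stack=[2] mem=[0,0,0,2]
After op 8 (STO M3): stack=[empty] mem=[0,0,0,2]
After op 9 (push 17): stack=[17] mem=[0,0,0,2]
After op 10 (RCL M3): stack=[17,2] mem=[0,0,0,2]
After op 11 (+): stack=[19] mem=[0,0,0,2]
After op 12 (dup): stack=[19,19] mem=[0,0,0,2]
After op 13 (pop): stack=[19] mem=[0,0,0,2]
After op 14 (push 14): stack=[19,14] mem=[0,0,0,2]
After op 15 (swap): stack=[14,19] mem=[0,0,0,2]
After op 16 (-): stack=[-5] mem=[0,0,0,2]
After op 17 (push 14): stack=[-5,14] mem=[0,0,0,2]
After op 18 (pop): stack=[-5] mem=[0,0,0,2]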